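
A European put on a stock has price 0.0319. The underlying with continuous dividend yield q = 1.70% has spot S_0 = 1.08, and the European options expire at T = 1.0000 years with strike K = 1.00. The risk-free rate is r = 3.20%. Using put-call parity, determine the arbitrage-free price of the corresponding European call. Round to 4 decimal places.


Put-call parity: C - P = S_0 * exp(-qT) - K * exp(-rT).
S_0 * exp(-qT) = 1.0800 * 0.98314368 = 1.06179518
K * exp(-rT) = 1.0000 * 0.96850658 = 0.96850658
C = P + S*exp(-qT) - K*exp(-rT)
C = 0.0319 + 1.06179518 - 0.96850658 = 0.1252

Answer: Call price = 0.1252


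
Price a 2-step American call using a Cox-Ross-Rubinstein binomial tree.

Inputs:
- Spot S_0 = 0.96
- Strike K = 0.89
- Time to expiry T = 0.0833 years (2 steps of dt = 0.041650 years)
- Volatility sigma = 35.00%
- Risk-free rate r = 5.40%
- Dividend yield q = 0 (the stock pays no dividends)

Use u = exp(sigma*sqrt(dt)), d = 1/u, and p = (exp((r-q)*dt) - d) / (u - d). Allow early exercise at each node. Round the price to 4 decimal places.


Answer: Price = V(0,0) = 0.0885

Derivation:
dt = T/N = 0.041650
u = exp(sigma*sqrt(dt)) = 1.074042; d = 1/u = 0.931062
p = (exp((r-q)*dt) - d) / (u - d) = 0.497898
Discount per step: exp(-r*dt) = 0.997753
Stock lattice S(k, i) with i counting down-moves:
  k=0: S(0,0) = 0.9600
  k=1: S(1,0) = 1.0311; S(1,1) = 0.8938
  k=2: S(2,0) = 1.1074; S(2,1) = 0.9600; S(2,2) = 0.8322
Terminal payoffs V(N, i) = max(S_T - K, 0):
  V(2,0) = 0.217424; V(2,1) = 0.070000; V(2,2) = 0.000000
Backward induction: V(k, i) = exp(-r*dt) * [p * V(k+1, i) + (1-p) * V(k+1, i+1)]; then take max(V_cont, immediate exercise) for American.
  V(1,0) = exp(-r*dt) * [p*0.217424 + (1-p)*0.070000] = 0.143080; exercise = 0.141080; V(1,0) = max -> 0.143080
  V(1,1) = exp(-r*dt) * [p*0.070000 + (1-p)*0.000000] = 0.034775; exercise = 0.003820; V(1,1) = max -> 0.034775
  V(0,0) = exp(-r*dt) * [p*0.143080 + (1-p)*0.034775] = 0.088500; exercise = 0.070000; V(0,0) = max -> 0.088500


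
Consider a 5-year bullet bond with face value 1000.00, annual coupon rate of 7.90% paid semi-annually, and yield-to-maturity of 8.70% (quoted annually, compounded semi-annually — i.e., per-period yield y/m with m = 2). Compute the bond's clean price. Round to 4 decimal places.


Answer: Price = 968.1144

Derivation:
Coupon per period c = face * coupon_rate / m = 39.500000
Periods per year m = 2; per-period yield y/m = 0.043500
Number of cashflows N = 10
Cashflows (t years, CF_t, discount factor 1/(1+y/m)^(m*t), PV):
  t = 0.5000: CF_t = 39.500000, DF = 0.958313, PV = 37.853378
  t = 1.0000: CF_t = 39.500000, DF = 0.918365, PV = 36.275398
  t = 1.5000: CF_t = 39.500000, DF = 0.880081, PV = 34.763199
  t = 2.0000: CF_t = 39.500000, DF = 0.843393, PV = 33.314038
  t = 2.5000: CF_t = 39.500000, DF = 0.808235, PV = 31.925288
  t = 3.0000: CF_t = 39.500000, DF = 0.774543, PV = 30.594431
  t = 3.5000: CF_t = 39.500000, DF = 0.742254, PV = 29.319052
  t = 4.0000: CF_t = 39.500000, DF = 0.711312, PV = 28.096839
  t = 4.5000: CF_t = 39.500000, DF = 0.681660, PV = 26.925577
  t = 5.0000: CF_t = 1039.500000, DF = 0.653244, PV = 679.047195
Price P = sum_t PV_t = 968.114396


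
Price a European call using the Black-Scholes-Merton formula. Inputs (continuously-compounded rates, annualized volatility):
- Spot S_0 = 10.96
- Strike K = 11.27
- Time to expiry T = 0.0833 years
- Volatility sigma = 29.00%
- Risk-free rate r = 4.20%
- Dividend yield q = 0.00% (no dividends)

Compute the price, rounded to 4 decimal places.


Answer: Price = 0.2507

Derivation:
d1 = (ln(S/K) + (r - q + 0.5*sigma^2) * T) / (sigma * sqrt(T)) = -0.24959283
d2 = d1 - sigma * sqrt(T) = -0.33329188
exp(-rT) = 0.99650751; exp(-qT) = 1.00000000
C = S_0 * exp(-qT) * N(d1) - K * exp(-rT) * N(d2)
N(d1) = 0.40145112; N(d2) = 0.36945699
C = 10.9600 * 1.00000000 * 0.40145112 - 11.2700 * 0.99650751 * 0.36945699 = 0.2507


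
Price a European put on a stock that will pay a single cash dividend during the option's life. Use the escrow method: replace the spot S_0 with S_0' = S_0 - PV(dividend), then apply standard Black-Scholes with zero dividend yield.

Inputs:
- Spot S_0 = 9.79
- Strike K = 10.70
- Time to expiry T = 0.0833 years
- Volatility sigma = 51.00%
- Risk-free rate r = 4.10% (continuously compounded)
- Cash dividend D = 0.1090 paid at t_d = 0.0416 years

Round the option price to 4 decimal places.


Answer: Price = 1.2118

Derivation:
PV(D) = D * exp(-r * t_d) = 0.1090 * 0.99829585 = 0.10881425
S_0' = S_0 - PV(D) = 9.7900 - 0.10881425 = 9.68118575
d1 = (ln(S_0'/K) + (r + sigma^2/2)*T) / (sigma*sqrt(T)) = -0.58297471
d2 = d1 - sigma*sqrt(T) = -0.73016958
exp(-rT) = 0.99659053
N(-d1) = 0.72004484; N(-d2) = 0.76735673
P = K * exp(-rT) * N(-d2) - S_0' * N(-d1) = 10.7000 * 0.99659053 * 0.76735673 - 9.68118575 * 0.72004484 = 1.2118


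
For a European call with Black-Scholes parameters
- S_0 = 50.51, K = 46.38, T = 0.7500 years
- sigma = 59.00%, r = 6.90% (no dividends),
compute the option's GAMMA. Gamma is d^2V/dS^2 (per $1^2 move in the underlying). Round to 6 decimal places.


d1 = 0.5237066098; d2 = 0.0127516216
phi(d1) = 0.3478190729; exp(-qT) = 1.0000000000; exp(-rT) = 0.9495662287
Gamma = exp(-qT) * phi(d1) / (S * sigma * sqrt(T)) = 1.0000000000 * 0.3478190729 / (50.5100 * 0.5900 * 0.8660254038) = 0.013477

Answer: Gamma = 0.013477


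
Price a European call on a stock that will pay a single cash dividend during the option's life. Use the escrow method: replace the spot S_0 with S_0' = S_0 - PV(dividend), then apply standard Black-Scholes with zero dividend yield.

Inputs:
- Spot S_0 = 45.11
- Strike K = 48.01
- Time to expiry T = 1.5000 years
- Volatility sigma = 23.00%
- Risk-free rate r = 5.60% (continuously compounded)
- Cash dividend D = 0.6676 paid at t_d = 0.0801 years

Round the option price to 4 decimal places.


PV(D) = D * exp(-r * t_d) = 0.6676 * 0.99552445 = 0.66461212
S_0' = S_0 - PV(D) = 45.1100 - 0.66461212 = 44.44538788
d1 = (ln(S_0'/K) + (r + sigma^2/2)*T) / (sigma*sqrt(T)) = 0.16516971
d2 = d1 - sigma*sqrt(T) = -0.11652161
exp(-rT) = 0.91943126
N(d1) = 0.56559480; N(d2) = 0.45361958
C = S_0' * N(d1) - K * exp(-rT) * N(d2) = 44.44538788 * 0.56559480 - 48.0100 * 0.91943126 * 0.45361958 = 5.1145

Answer: Price = 5.1145


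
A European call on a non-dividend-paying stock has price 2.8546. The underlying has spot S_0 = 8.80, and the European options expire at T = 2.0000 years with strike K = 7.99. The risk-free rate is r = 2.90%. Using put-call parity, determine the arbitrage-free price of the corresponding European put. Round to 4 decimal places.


Put-call parity: C - P = S_0 * exp(-qT) - K * exp(-rT).
S_0 * exp(-qT) = 8.8000 * 1.00000000 = 8.80000000
K * exp(-rT) = 7.9900 * 0.94364995 = 7.53976308
P = C - S*exp(-qT) + K*exp(-rT)
P = 2.8546 - 8.80000000 + 7.53976308 = 1.5944

Answer: Put price = 1.5944


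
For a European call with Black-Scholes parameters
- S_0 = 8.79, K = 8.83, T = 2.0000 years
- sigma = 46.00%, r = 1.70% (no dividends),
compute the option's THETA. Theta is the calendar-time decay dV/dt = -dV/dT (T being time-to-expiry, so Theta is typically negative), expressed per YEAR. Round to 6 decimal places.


d1 = 0.3705542315; d2 = -0.2799840072
phi(d1) = 0.3724718731; exp(-qT) = 1.0000000000; exp(-rT) = 0.9665715046
Theta = -S*exp(-qT)*phi(d1)*sigma/(2*sqrt(T)) - r*K*exp(-rT)*N(d2) + q*S*exp(-qT)*N(d1)
N(d1) = 0.6445152116; N(d2) = 0.3897448874; sqrt(T) = 1.4142135624
Term 1 = -8.7900 * 1.0000000000 * 0.3724718731 * 0.4600 / (2 * 1.4142135624) = -0.5324700638
Term 2 = -0.0170 * 8.8300 * 0.9665715046 * 0.3897448874 = -0.0565488841
Term 3 = 0 (no dividend yield, q = 0)
Theta = -0.5324700638 + (-0.0565488841) + (0.0000000000) = -0.589019

Answer: Theta = -0.589019


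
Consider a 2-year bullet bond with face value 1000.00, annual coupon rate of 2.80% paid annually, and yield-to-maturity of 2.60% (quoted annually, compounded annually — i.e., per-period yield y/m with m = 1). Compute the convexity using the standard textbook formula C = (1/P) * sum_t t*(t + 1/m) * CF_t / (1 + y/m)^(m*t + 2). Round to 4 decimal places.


Answer: Convexity = 5.5965

Derivation:
Coupon per period c = face * coupon_rate / m = 28.000000
Periods per year m = 1; per-period yield y/m = 0.026000
Number of cashflows N = 2
Cashflows (t years, CF_t, discount factor 1/(1+y/m)^(m*t), PV):
  t = 1.0000: CF_t = 28.000000, DF = 0.974659, PV = 27.290448
  t = 2.0000: CF_t = 1028.000000, DF = 0.949960, PV = 976.558789
Price P = sum_t PV_t = 1003.849238
Convexity numerator sum_t t*(t + 1/m) * CF_t / (1+y/m)^(m*t + 2):
  t = 1.0000: term = 51.849664
  t = 2.0000: term = 5566.150207
Convexity = (1/P) * sum = 5617.999871 / 1003.849238 = 5.596458


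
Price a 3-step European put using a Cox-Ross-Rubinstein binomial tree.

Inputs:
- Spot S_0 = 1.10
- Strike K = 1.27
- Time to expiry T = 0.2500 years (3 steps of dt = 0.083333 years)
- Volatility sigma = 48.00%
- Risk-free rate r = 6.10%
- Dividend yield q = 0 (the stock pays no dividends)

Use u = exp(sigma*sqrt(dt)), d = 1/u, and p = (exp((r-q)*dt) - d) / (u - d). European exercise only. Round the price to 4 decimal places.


dt = T/N = 0.083333
u = exp(sigma*sqrt(dt)) = 1.148623; d = 1/u = 0.870607
p = (exp((r-q)*dt) - d) / (u - d) = 0.483745
Discount per step: exp(-r*dt) = 0.994930
Stock lattice S(k, i) with i counting down-moves:
  k=0: S(0,0) = 1.1000
  k=1: S(1,0) = 1.2635; S(1,1) = 0.9577
  k=2: S(2,0) = 1.4513; S(2,1) = 1.1000; S(2,2) = 0.8338
  k=3: S(3,0) = 1.6670; S(3,1) = 1.2635; S(3,2) = 0.9577; S(3,3) = 0.7259
Terminal payoffs V(N, i) = max(K - S_T, 0):
  V(3,0) = 0.000000; V(3,1) = 0.006514; V(3,2) = 0.312332; V(3,3) = 0.544128
Backward induction: V(k, i) = exp(-r*dt) * [p * V(k+1, i) + (1-p) * V(k+1, i+1)].
  V(2,0) = exp(-r*dt) * [p*0.000000 + (1-p)*0.006514] = 0.003346
  V(2,1) = exp(-r*dt) * [p*0.006514 + (1-p)*0.312332] = 0.163561
  V(2,2) = exp(-r*dt) * [p*0.312332 + (1-p)*0.544128] = 0.429807
  V(1,0) = exp(-r*dt) * [p*0.003346 + (1-p)*0.163561] = 0.085621
  V(1,1) = exp(-r*dt) * [p*0.163561 + (1-p)*0.429807] = 0.299486
  V(0,0) = exp(-r*dt) * [p*0.085621 + (1-p)*0.299486] = 0.195036

Answer: Price = V(0,0) = 0.1950


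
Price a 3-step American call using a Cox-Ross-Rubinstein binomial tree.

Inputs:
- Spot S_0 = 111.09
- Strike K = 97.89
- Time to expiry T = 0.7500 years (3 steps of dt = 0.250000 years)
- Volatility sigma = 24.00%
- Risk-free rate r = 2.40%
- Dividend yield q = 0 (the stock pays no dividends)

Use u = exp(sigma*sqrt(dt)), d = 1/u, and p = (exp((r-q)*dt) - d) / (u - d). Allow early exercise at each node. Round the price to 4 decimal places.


Answer: Price = V(0,0) = 17.5240

Derivation:
dt = T/N = 0.250000
u = exp(sigma*sqrt(dt)) = 1.127497; d = 1/u = 0.886920
p = (exp((r-q)*dt) - d) / (u - d) = 0.495051
Discount per step: exp(-r*dt) = 0.994018
Stock lattice S(k, i) with i counting down-moves:
  k=0: S(0,0) = 111.0900
  k=1: S(1,0) = 125.2536; S(1,1) = 98.5280
  k=2: S(2,0) = 141.2231; S(2,1) = 111.0900; S(2,2) = 87.3865
  k=3: S(3,0) = 159.2286; S(3,1) = 125.2536; S(3,2) = 98.5280; S(3,3) = 77.5049
Terminal payoffs V(N, i) = max(S_T - K, 0):
  V(3,0) = 61.338565; V(3,1) = 27.363625; V(3,2) = 0.637991; V(3,3) = 0.000000
Backward induction: V(k, i) = exp(-r*dt) * [p * V(k+1, i) + (1-p) * V(k+1, i+1)]; then take max(V_cont, immediate exercise) for American.
  V(2,0) = exp(-r*dt) * [p*61.338565 + (1-p)*27.363625] = 43.918650; exercise = 43.333068; V(2,0) = max -> 43.918650
  V(2,1) = exp(-r*dt) * [p*27.363625 + (1-p)*0.637991] = 13.785581; exercise = 13.200000; V(2,1) = max -> 13.785581
  V(2,2) = exp(-r*dt) * [p*0.637991 + (1-p)*0.000000] = 0.313949; exercise = 0.000000; V(2,2) = max -> 0.313949
  V(1,0) = exp(-r*dt) * [p*43.918650 + (1-p)*13.785581] = 28.531285; exercise = 27.363625; V(1,0) = max -> 28.531285
  V(1,1) = exp(-r*dt) * [p*13.785581 + (1-p)*0.313949] = 6.941321; exercise = 0.637991; V(1,1) = max -> 6.941321
  V(0,0) = exp(-r*dt) * [p*28.531285 + (1-p)*6.941321] = 17.523995; exercise = 13.200000; V(0,0) = max -> 17.523995


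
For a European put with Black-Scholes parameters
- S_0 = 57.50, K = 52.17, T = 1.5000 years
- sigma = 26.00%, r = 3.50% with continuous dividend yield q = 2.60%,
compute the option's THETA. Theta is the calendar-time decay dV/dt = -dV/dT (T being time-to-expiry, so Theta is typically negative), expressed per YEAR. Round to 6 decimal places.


Answer: Theta = -1.762589

Derivation:
d1 = 0.5070988018; d2 = 0.1886651352
phi(d1) = 0.3508090816; exp(-qT) = 0.9617507091; exp(-rT) = 0.9488543211
Theta = -S*exp(-qT)*phi(d1)*sigma/(2*sqrt(T)) + r*K*exp(-rT)*N(-d2) - q*S*exp(-qT)*N(-d1)
N(-d1) = 0.3060427478; N(-d2) = 0.4251776394; sqrt(T) = 1.2247448714
Term 1 = -57.5000 * 0.9617507091 * 0.3508090816 * 0.2600 / (2 * 1.2247448714) = -2.0592018054
Term 2 = 0.0350 * 52.1700 * 0.9488543211 * 0.4251776394 = 0.7366460038
Term 3 = -0.0260 * 57.5000 * 0.9617507091 * 0.3060427478 = -0.4400335604
Theta = -2.0592018054 + (0.7366460038) + (-0.4400335604) = -1.762589


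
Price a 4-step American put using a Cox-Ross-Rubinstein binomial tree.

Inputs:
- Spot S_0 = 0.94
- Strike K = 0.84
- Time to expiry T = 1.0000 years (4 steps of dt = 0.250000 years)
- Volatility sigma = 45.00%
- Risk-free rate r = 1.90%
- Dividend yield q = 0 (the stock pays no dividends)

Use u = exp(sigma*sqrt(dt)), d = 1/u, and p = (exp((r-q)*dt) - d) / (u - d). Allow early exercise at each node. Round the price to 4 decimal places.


dt = T/N = 0.250000
u = exp(sigma*sqrt(dt)) = 1.252323; d = 1/u = 0.798516
p = (exp((r-q)*dt) - d) / (u - d) = 0.454478
Discount per step: exp(-r*dt) = 0.995261
Stock lattice S(k, i) with i counting down-moves:
  k=0: S(0,0) = 0.9400
  k=1: S(1,0) = 1.1772; S(1,1) = 0.7506
  k=2: S(2,0) = 1.4742; S(2,1) = 0.9400; S(2,2) = 0.5994
  k=3: S(3,0) = 1.8462; S(3,1) = 1.1772; S(3,2) = 0.7506; S(3,3) = 0.4786
  k=4: S(4,0) = 2.3120; S(4,1) = 1.4742; S(4,2) = 0.9400; S(4,3) = 0.5994; S(4,4) = 0.3822
Terminal payoffs V(N, i) = max(K - S_T, 0):
  V(4,0) = 0.000000; V(4,1) = 0.000000; V(4,2) = 0.000000; V(4,3) = 0.240630; V(4,4) = 0.457825
Backward induction: V(k, i) = exp(-r*dt) * [p * V(k+1, i) + (1-p) * V(k+1, i+1)]; then take max(V_cont, immediate exercise) for American.
  V(3,0) = exp(-r*dt) * [p*0.000000 + (1-p)*0.000000] = 0.000000; exercise = 0.000000; V(3,0) = max -> 0.000000
  V(3,1) = exp(-r*dt) * [p*0.000000 + (1-p)*0.000000] = 0.000000; exercise = 0.000000; V(3,1) = max -> 0.000000
  V(3,2) = exp(-r*dt) * [p*0.000000 + (1-p)*0.240630] = 0.130647; exercise = 0.089395; V(3,2) = max -> 0.130647
  V(3,3) = exp(-r*dt) * [p*0.240630 + (1-p)*0.457825] = 0.357412; exercise = 0.361393; V(3,3) = max -> 0.361393
  V(2,0) = exp(-r*dt) * [p*0.000000 + (1-p)*0.000000] = 0.000000; exercise = 0.000000; V(2,0) = max -> 0.000000
  V(2,1) = exp(-r*dt) * [p*0.000000 + (1-p)*0.130647] = 0.070933; exercise = 0.000000; V(2,1) = max -> 0.070933
  V(2,2) = exp(-r*dt) * [p*0.130647 + (1-p)*0.361393] = 0.255308; exercise = 0.240630; V(2,2) = max -> 0.255308
  V(1,0) = exp(-r*dt) * [p*0.000000 + (1-p)*0.070933] = 0.038512; exercise = 0.000000; V(1,0) = max -> 0.038512
  V(1,1) = exp(-r*dt) * [p*0.070933 + (1-p)*0.255308] = 0.170701; exercise = 0.089395; V(1,1) = max -> 0.170701
  V(0,0) = exp(-r*dt) * [p*0.038512 + (1-p)*0.170701] = 0.110100; exercise = 0.000000; V(0,0) = max -> 0.110100

Answer: Price = V(0,0) = 0.1101


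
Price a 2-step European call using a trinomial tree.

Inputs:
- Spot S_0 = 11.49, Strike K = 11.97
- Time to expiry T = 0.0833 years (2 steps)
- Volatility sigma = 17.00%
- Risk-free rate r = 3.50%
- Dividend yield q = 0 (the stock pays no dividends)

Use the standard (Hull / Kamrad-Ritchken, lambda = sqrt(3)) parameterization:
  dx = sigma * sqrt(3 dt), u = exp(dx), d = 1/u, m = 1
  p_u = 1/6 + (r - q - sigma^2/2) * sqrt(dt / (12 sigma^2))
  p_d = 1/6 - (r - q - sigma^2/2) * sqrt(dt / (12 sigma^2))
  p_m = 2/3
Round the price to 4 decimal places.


dt = T/N = 0.041650; dx = sigma*sqrt(3*dt) = 0.060092
u = exp(dx) = 1.061934; d = 1/u = 0.941678
p_u = 0.173788, p_m = 0.666667, p_d = 0.159545
Discount per step: exp(-r*dt) = 0.998543
Stock lattice S(k, j) with j the centered position index:
  k=0: S(0,+0) = 11.4900
  k=1: S(1,-1) = 10.8199; S(1,+0) = 11.4900; S(1,+1) = 12.2016
  k=2: S(2,-2) = 10.1888; S(2,-1) = 10.8199; S(2,+0) = 11.4900; S(2,+1) = 12.2016; S(2,+2) = 12.9573
Terminal payoffs V(N, j) = max(S_T - K, 0):
  V(2,-2) = 0.000000; V(2,-1) = 0.000000; V(2,+0) = 0.000000; V(2,+1) = 0.231625; V(2,+2) = 0.987324
Backward induction: V(k, j) = exp(-r*dt) * [p_u * V(k+1, j+1) + p_m * V(k+1, j) + p_d * V(k+1, j-1)]
  V(1,-1) = exp(-r*dt) * [p_u*0.000000 + p_m*0.000000 + p_d*0.000000] = 0.000000
  V(1,+0) = exp(-r*dt) * [p_u*0.231625 + p_m*0.000000 + p_d*0.000000] = 0.040195
  V(1,+1) = exp(-r*dt) * [p_u*0.987324 + p_m*0.231625 + p_d*0.000000] = 0.325527
  V(0,+0) = exp(-r*dt) * [p_u*0.325527 + p_m*0.040195 + p_d*0.000000] = 0.083248

Answer: Price = V(0,0) = 0.0832


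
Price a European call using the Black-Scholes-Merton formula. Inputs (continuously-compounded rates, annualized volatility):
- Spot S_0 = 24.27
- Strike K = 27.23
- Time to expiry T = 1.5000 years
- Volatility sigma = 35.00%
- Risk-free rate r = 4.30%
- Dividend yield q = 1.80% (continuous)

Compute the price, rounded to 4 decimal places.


Answer: Price = 3.2851

Derivation:
d1 = (ln(S/K) + (r - q + 0.5*sigma^2) * T) / (sigma * sqrt(T)) = 0.03335205
d2 = d1 - sigma * sqrt(T) = -0.39530866
exp(-rT) = 0.93753611; exp(-qT) = 0.97336124
C = S_0 * exp(-qT) * N(d1) - K * exp(-rT) * N(d2)
N(d1) = 0.51330308; N(d2) = 0.34630756
C = 24.2700 * 0.97336124 * 0.51330308 - 27.2300 * 0.93753611 * 0.34630756 = 3.2851


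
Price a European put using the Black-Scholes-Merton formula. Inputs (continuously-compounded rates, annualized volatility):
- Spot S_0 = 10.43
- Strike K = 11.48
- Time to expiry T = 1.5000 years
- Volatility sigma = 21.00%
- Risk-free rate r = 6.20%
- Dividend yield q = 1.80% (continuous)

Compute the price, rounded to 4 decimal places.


Answer: Price = 1.2158

Derivation:
d1 = (ln(S/K) + (r - q + 0.5*sigma^2) * T) / (sigma * sqrt(T)) = 0.01226642
d2 = d1 - sigma * sqrt(T) = -0.24493001
exp(-rT) = 0.91119350; exp(-qT) = 0.97336124
P = K * exp(-rT) * N(-d2) - S_0 * exp(-qT) * N(-d1)
N(-d1) = 0.49510653; N(-d2) = 0.59674469
P = 11.4800 * 0.91119350 * 0.59674469 - 10.4300 * 0.97336124 * 0.49510653 = 1.2158


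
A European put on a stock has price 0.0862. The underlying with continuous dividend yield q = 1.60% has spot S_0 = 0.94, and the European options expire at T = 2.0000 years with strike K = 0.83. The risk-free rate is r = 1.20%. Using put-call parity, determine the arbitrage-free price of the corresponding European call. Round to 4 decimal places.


Put-call parity: C - P = S_0 * exp(-qT) - K * exp(-rT).
S_0 * exp(-qT) = 0.9400 * 0.96850658 = 0.91039619
K * exp(-rT) = 0.8300 * 0.97628571 = 0.81031714
C = P + S*exp(-qT) - K*exp(-rT)
C = 0.0862 + 0.91039619 - 0.81031714 = 0.1863

Answer: Call price = 0.1863


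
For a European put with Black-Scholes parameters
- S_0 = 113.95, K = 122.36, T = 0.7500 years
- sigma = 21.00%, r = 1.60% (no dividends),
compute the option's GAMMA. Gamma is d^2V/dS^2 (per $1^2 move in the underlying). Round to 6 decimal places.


d1 = -0.2346256016; d2 = -0.4164909364
phi(d1) = 0.3881113020; exp(-qT) = 1.0000000000; exp(-rT) = 0.9880717129
Gamma = exp(-qT) * phi(d1) / (S * sigma * sqrt(T)) = 1.0000000000 * 0.3881113020 / (113.9500 * 0.2100 * 0.8660254038) = 0.018728

Answer: Gamma = 0.018728


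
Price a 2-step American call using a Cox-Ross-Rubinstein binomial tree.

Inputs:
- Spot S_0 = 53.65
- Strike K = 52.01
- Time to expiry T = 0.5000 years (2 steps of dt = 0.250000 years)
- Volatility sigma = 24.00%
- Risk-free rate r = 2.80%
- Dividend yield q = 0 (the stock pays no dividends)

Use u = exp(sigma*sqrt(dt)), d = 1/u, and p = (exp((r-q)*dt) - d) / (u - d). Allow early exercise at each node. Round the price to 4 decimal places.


dt = T/N = 0.250000
u = exp(sigma*sqrt(dt)) = 1.127497; d = 1/u = 0.886920
p = (exp((r-q)*dt) - d) / (u - d) = 0.499235
Discount per step: exp(-r*dt) = 0.993024
Stock lattice S(k, i) with i counting down-moves:
  k=0: S(0,0) = 53.6500
  k=1: S(1,0) = 60.4902; S(1,1) = 47.5833
  k=2: S(2,0) = 68.2025; S(2,1) = 53.6500; S(2,2) = 42.2026
Terminal payoffs V(N, i) = max(S_T - K, 0):
  V(2,0) = 16.192517; V(2,1) = 1.640000; V(2,2) = 0.000000
Backward induction: V(k, i) = exp(-r*dt) * [p * V(k+1, i) + (1-p) * V(k+1, i+1)]; then take max(V_cont, immediate exercise) for American.
  V(1,0) = exp(-r*dt) * [p*16.192517 + (1-p)*1.640000] = 8.843005; exercise = 8.480206; V(1,0) = max -> 8.843005
  V(1,1) = exp(-r*dt) * [p*1.640000 + (1-p)*0.000000] = 0.813034; exercise = 0.000000; V(1,1) = max -> 0.813034
  V(0,0) = exp(-r*dt) * [p*8.843005 + (1-p)*0.813034] = 4.788240; exercise = 1.640000; V(0,0) = max -> 4.788240

Answer: Price = V(0,0) = 4.7882


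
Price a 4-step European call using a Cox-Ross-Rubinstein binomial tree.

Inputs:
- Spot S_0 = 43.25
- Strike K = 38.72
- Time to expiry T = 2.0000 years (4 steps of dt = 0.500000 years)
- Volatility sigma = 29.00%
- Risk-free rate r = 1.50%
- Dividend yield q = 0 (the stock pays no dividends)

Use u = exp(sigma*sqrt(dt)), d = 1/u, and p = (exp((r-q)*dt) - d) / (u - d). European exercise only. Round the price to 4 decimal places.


Answer: Price = V(0,0) = 9.9630

Derivation:
dt = T/N = 0.500000
u = exp(sigma*sqrt(dt)) = 1.227600; d = 1/u = 0.814598
p = (exp((r-q)*dt) - d) / (u - d) = 0.467142
Discount per step: exp(-r*dt) = 0.992528
Stock lattice S(k, i) with i counting down-moves:
  k=0: S(0,0) = 43.2500
  k=1: S(1,0) = 53.0937; S(1,1) = 35.2313
  k=2: S(2,0) = 65.1778; S(2,1) = 43.2500; S(2,2) = 28.6994
  k=3: S(3,0) = 80.0123; S(3,1) = 53.0937; S(3,2) = 35.2313; S(3,3) = 23.3784
  k=4: S(4,0) = 98.2231; S(4,1) = 65.1778; S(4,2) = 43.2500; S(4,3) = 28.6994; S(4,4) = 19.0440
Terminal payoffs V(N, i) = max(S_T - K, 0):
  V(4,0) = 59.503068; V(4,1) = 26.457816; V(4,2) = 4.530000; V(4,3) = 0.000000; V(4,4) = 0.000000
Backward induction: V(k, i) = exp(-r*dt) * [p * V(k+1, i) + (1-p) * V(k+1, i+1)].
  V(3,0) = exp(-r*dt) * [p*59.503068 + (1-p)*26.457816] = 41.581595
  V(3,1) = exp(-r*dt) * [p*26.457816 + (1-p)*4.530000] = 14.663010
  V(3,2) = exp(-r*dt) * [p*4.530000 + (1-p)*0.000000] = 2.100340
  V(3,3) = exp(-r*dt) * [p*0.000000 + (1-p)*0.000000] = 0.000000
  V(2,0) = exp(-r*dt) * [p*41.581595 + (1-p)*14.663010] = 27.034282
  V(2,1) = exp(-r*dt) * [p*14.663010 + (1-p)*2.100340] = 7.909343
  V(2,2) = exp(-r*dt) * [p*2.100340 + (1-p)*0.000000] = 0.973825
  V(1,0) = exp(-r*dt) * [p*27.034282 + (1-p)*7.909343] = 16.717545
  V(1,1) = exp(-r*dt) * [p*7.909343 + (1-p)*0.973825] = 4.182210
  V(0,0) = exp(-r*dt) * [p*16.717545 + (1-p)*4.182210] = 9.962983


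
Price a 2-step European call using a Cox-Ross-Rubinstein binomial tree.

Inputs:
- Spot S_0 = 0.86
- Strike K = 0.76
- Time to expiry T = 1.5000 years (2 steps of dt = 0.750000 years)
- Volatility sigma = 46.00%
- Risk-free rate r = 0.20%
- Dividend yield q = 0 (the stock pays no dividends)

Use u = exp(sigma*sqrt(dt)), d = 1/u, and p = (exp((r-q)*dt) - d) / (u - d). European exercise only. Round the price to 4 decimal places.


Answer: Price = V(0,0) = 0.2343

Derivation:
dt = T/N = 0.750000
u = exp(sigma*sqrt(dt)) = 1.489398; d = 1/u = 0.671412
p = (exp((r-q)*dt) - d) / (u - d) = 0.403539
Discount per step: exp(-r*dt) = 0.998501
Stock lattice S(k, i) with i counting down-moves:
  k=0: S(0,0) = 0.8600
  k=1: S(1,0) = 1.2809; S(1,1) = 0.5774
  k=2: S(2,0) = 1.9077; S(2,1) = 0.8600; S(2,2) = 0.3877
Terminal payoffs V(N, i) = max(S_T - K, 0):
  V(2,0) = 1.147742; V(2,1) = 0.100000; V(2,2) = 0.000000
Backward induction: V(k, i) = exp(-r*dt) * [p * V(k+1, i) + (1-p) * V(k+1, i+1)].
  V(1,0) = exp(-r*dt) * [p*1.147742 + (1-p)*0.100000] = 0.522021
  V(1,1) = exp(-r*dt) * [p*0.100000 + (1-p)*0.000000] = 0.040293
  V(0,0) = exp(-r*dt) * [p*0.522021 + (1-p)*0.040293] = 0.234337


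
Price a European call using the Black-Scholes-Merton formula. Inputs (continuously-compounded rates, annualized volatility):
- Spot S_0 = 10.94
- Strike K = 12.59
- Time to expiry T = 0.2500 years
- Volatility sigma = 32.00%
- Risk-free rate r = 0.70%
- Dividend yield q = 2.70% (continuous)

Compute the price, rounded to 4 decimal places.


Answer: Price = 0.1843

Derivation:
d1 = (ln(S/K) + (r - q + 0.5*sigma^2) * T) / (sigma * sqrt(T)) = -0.82923157
d2 = d1 - sigma * sqrt(T) = -0.98923157
exp(-rT) = 0.99825153; exp(-qT) = 0.99327273
C = S_0 * exp(-qT) * N(d1) - K * exp(-rT) * N(d2)
N(d1) = 0.20348669; N(d2) = 0.16127493
C = 10.9400 * 0.99327273 * 0.20348669 - 12.5900 * 0.99825153 * 0.16127493 = 0.1843


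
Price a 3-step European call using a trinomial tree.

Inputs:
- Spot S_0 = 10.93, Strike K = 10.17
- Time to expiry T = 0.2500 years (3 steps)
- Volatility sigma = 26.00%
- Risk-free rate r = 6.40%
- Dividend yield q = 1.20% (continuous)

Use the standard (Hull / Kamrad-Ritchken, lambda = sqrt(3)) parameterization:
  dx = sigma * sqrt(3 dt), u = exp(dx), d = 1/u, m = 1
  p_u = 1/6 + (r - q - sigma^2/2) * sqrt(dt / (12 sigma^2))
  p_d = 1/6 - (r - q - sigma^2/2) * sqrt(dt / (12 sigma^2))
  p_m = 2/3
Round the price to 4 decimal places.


Answer: Price = V(0,0) = 1.1170

Derivation:
dt = T/N = 0.083333; dx = sigma*sqrt(3*dt) = 0.130000
u = exp(dx) = 1.138828; d = 1/u = 0.878095
p_u = 0.172500, p_m = 0.666667, p_d = 0.160833
Discount per step: exp(-r*dt) = 0.994681
Stock lattice S(k, j) with j the centered position index:
  k=0: S(0,+0) = 10.9300
  k=1: S(1,-1) = 9.5976; S(1,+0) = 10.9300; S(1,+1) = 12.4474
  k=2: S(2,-2) = 8.4276; S(2,-1) = 9.5976; S(2,+0) = 10.9300; S(2,+1) = 12.4474; S(2,+2) = 14.1754
  k=3: S(3,-3) = 7.4002; S(3,-2) = 8.4276; S(3,-1) = 9.5976; S(3,+0) = 10.9300; S(3,+1) = 12.4474; S(3,+2) = 14.1754; S(3,+3) = 16.1434
Terminal payoffs V(N, j) = max(S_T - K, 0):
  V(3,-3) = 0.000000; V(3,-2) = 0.000000; V(3,-1) = 0.000000; V(3,+0) = 0.760000; V(3,+1) = 2.277394; V(3,+2) = 4.005446; V(3,+3) = 5.973400
Backward induction: V(k, j) = exp(-r*dt) * [p_u * V(k+1, j+1) + p_m * V(k+1, j) + p_d * V(k+1, j-1)]
  V(2,-2) = exp(-r*dt) * [p_u*0.000000 + p_m*0.000000 + p_d*0.000000] = 0.000000
  V(2,-1) = exp(-r*dt) * [p_u*0.760000 + p_m*0.000000 + p_d*0.000000] = 0.130403
  V(2,+0) = exp(-r*dt) * [p_u*2.277394 + p_m*0.760000 + p_d*0.000000] = 0.894733
  V(2,+1) = exp(-r*dt) * [p_u*4.005446 + p_m*2.277394 + p_d*0.760000] = 2.319034
  V(2,+2) = exp(-r*dt) * [p_u*5.973400 + p_m*4.005446 + p_d*2.277394] = 4.045357
  V(1,-1) = exp(-r*dt) * [p_u*0.894733 + p_m*0.130403 + p_d*0.000000] = 0.239993
  V(1,+0) = exp(-r*dt) * [p_u*2.319034 + p_m*0.894733 + p_d*0.130403] = 1.012083
  V(1,+1) = exp(-r*dt) * [p_u*4.045357 + p_m*2.319034 + p_d*0.894733] = 2.375049
  V(0,+0) = exp(-r*dt) * [p_u*2.375049 + p_m*1.012083 + p_d*0.239993] = 1.117043


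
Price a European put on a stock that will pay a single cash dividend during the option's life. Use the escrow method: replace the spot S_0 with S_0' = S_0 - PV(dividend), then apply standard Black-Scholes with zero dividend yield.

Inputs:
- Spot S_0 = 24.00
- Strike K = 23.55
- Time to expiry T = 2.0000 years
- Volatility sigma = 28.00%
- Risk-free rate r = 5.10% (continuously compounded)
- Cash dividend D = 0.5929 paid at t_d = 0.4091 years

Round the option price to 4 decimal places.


PV(D) = D * exp(-r * t_d) = 0.5929 * 0.97935205 = 0.58065783
S_0' = S_0 - PV(D) = 24.0000 - 0.58065783 = 23.41934217
d1 = (ln(S_0'/K) + (r + sigma^2/2)*T) / (sigma*sqrt(T)) = 0.44152871
d2 = d1 - sigma*sqrt(T) = 0.04554891
exp(-rT) = 0.90302955
N(-d1) = 0.32941514; N(-d2) = 0.48183489
P = K * exp(-rT) * N(-d2) - S_0' * N(-d1) = 23.5500 * 0.90302955 * 0.48183489 - 23.41934217 * 0.32941514 = 2.5322

Answer: Price = 2.5322


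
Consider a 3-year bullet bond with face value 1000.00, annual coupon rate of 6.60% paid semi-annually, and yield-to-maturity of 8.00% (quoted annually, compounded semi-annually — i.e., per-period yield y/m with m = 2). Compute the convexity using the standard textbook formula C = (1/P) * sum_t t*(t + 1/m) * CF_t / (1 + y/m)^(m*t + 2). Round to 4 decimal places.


Coupon per period c = face * coupon_rate / m = 33.000000
Periods per year m = 2; per-period yield y/m = 0.040000
Number of cashflows N = 6
Cashflows (t years, CF_t, discount factor 1/(1+y/m)^(m*t), PV):
  t = 0.5000: CF_t = 33.000000, DF = 0.961538, PV = 31.730769
  t = 1.0000: CF_t = 33.000000, DF = 0.924556, PV = 30.510355
  t = 1.5000: CF_t = 33.000000, DF = 0.888996, PV = 29.336880
  t = 2.0000: CF_t = 33.000000, DF = 0.854804, PV = 28.208538
  t = 2.5000: CF_t = 33.000000, DF = 0.821927, PV = 27.123595
  t = 3.0000: CF_t = 1033.000000, DF = 0.790315, PV = 816.394905
Price P = sum_t PV_t = 963.305042
Convexity numerator sum_t t*(t + 1/m) * CF_t / (1+y/m)^(m*t + 2):
  t = 0.5000: term = 14.668440
  t = 1.0000: term = 42.312807
  t = 1.5000: term = 81.370784
  t = 2.0000: term = 130.401897
  t = 2.5000: term = 188.079659
  t = 3.0000: term = 7925.431309
Convexity = (1/P) * sum = 8382.264895 / 963.305042 = 8.701569

Answer: Convexity = 8.7016


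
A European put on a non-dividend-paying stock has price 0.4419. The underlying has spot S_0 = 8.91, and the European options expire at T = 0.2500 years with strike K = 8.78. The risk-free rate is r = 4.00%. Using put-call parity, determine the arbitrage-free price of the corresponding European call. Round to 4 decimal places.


Answer: Call price = 0.6593

Derivation:
Put-call parity: C - P = S_0 * exp(-qT) - K * exp(-rT).
S_0 * exp(-qT) = 8.9100 * 1.00000000 = 8.91000000
K * exp(-rT) = 8.7800 * 0.99004983 = 8.69263754
C = P + S*exp(-qT) - K*exp(-rT)
C = 0.4419 + 8.91000000 - 8.69263754 = 0.6593


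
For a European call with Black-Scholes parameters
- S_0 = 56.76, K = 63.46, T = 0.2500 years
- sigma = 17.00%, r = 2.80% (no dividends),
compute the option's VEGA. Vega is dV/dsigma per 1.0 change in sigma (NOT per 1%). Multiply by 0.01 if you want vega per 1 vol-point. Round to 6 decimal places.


d1 = -1.1878286337; d2 = -1.2728286337
phi(d1) = 0.1970284854; exp(-qT) = 1.0000000000; exp(-rT) = 0.9930244429
Vega = S * exp(-qT) * phi(d1) * sqrt(T) = 56.7600 * 1.0000000000 * 0.1970284854 * 0.5000000000 = 5.591668

Answer: Vega = 5.591668


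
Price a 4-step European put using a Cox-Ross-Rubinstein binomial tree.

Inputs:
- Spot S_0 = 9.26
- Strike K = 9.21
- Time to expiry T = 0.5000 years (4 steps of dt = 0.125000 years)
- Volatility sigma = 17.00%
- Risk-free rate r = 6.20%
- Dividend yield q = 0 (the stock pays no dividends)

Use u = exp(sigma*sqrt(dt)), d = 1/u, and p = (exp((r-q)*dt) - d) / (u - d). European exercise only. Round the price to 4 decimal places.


dt = T/N = 0.125000
u = exp(sigma*sqrt(dt)) = 1.061947; d = 1/u = 0.941667
p = (exp((r-q)*dt) - d) / (u - d) = 0.549662
Discount per step: exp(-r*dt) = 0.992280
Stock lattice S(k, i) with i counting down-moves:
  k=0: S(0,0) = 9.2600
  k=1: S(1,0) = 9.8336; S(1,1) = 8.7198
  k=2: S(2,0) = 10.4428; S(2,1) = 9.2600; S(2,2) = 8.2112
  k=3: S(3,0) = 11.0897; S(3,1) = 9.8336; S(3,2) = 8.7198; S(3,3) = 7.7322
  k=4: S(4,0) = 11.7767; S(4,1) = 10.4428; S(4,2) = 9.2600; S(4,3) = 8.2112; S(4,4) = 7.2811
Terminal payoffs V(N, i) = max(K - S_T, 0):
  V(4,0) = 0.000000; V(4,1) = 0.000000; V(4,2) = 0.000000; V(4,3) = 0.998826; V(4,4) = 1.928858
Backward induction: V(k, i) = exp(-r*dt) * [p * V(k+1, i) + (1-p) * V(k+1, i+1)].
  V(3,0) = exp(-r*dt) * [p*0.000000 + (1-p)*0.000000] = 0.000000
  V(3,1) = exp(-r*dt) * [p*0.000000 + (1-p)*0.000000] = 0.000000
  V(3,2) = exp(-r*dt) * [p*0.000000 + (1-p)*0.998826] = 0.446337
  V(3,3) = exp(-r*dt) * [p*0.998826 + (1-p)*1.928858] = 1.406711
  V(2,0) = exp(-r*dt) * [p*0.000000 + (1-p)*0.000000] = 0.000000
  V(2,1) = exp(-r*dt) * [p*0.000000 + (1-p)*0.446337] = 0.199451
  V(2,2) = exp(-r*dt) * [p*0.446337 + (1-p)*1.406711] = 0.872046
  V(1,0) = exp(-r*dt) * [p*0.000000 + (1-p)*0.199451] = 0.089127
  V(1,1) = exp(-r*dt) * [p*0.199451 + (1-p)*0.872046] = 0.498468
  V(0,0) = exp(-r*dt) * [p*0.089127 + (1-p)*0.498468] = 0.271358

Answer: Price = V(0,0) = 0.2714


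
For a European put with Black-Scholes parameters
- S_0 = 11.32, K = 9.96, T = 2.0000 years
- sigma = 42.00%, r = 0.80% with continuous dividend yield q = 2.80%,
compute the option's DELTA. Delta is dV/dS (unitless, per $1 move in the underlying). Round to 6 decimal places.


Answer: Delta = -0.310243

Derivation:
d1 = 0.4451304551; d2 = -0.1488392411
phi(d1) = 0.3613135658; exp(-qT) = 0.9455391359; exp(-rT) = 0.9841273201
N(-d1) = 0.3281127405
Delta = -exp(-qT) * N(-d1) = -0.9455391359 * 0.3281127405 = -0.310243


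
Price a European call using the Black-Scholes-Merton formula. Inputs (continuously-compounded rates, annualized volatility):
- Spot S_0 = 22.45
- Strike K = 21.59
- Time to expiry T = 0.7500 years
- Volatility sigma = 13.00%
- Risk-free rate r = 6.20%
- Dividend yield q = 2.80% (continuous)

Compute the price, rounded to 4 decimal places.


Answer: Price = 1.7960

Derivation:
d1 = (ln(S/K) + (r - q + 0.5*sigma^2) * T) / (sigma * sqrt(T)) = 0.62973699
d2 = d1 - sigma * sqrt(T) = 0.51715368
exp(-rT) = 0.95456456; exp(-qT) = 0.97921896
C = S_0 * exp(-qT) * N(d1) - K * exp(-rT) * N(d2)
N(d1) = 0.73556666; N(d2) = 0.69747556
C = 22.4500 * 0.97921896 * 0.73556666 - 21.5900 * 0.95456456 * 0.69747556 = 1.7960


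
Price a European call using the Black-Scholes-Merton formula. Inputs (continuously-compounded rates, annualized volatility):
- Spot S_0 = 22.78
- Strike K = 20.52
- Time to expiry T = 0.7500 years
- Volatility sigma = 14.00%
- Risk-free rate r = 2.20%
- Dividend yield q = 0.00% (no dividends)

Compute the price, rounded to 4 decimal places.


d1 = (ln(S/K) + (r - q + 0.5*sigma^2) * T) / (sigma * sqrt(T)) = 1.05847223
d2 = d1 - sigma * sqrt(T) = 0.93722867
exp(-rT) = 0.98363538; exp(-qT) = 1.00000000
C = S_0 * exp(-qT) * N(d1) - K * exp(-rT) * N(d2)
N(d1) = 0.85507990; N(d2) = 0.82567953
C = 22.7800 * 1.00000000 * 0.85507990 - 20.5200 * 0.98363538 * 0.82567953 = 2.8130

Answer: Price = 2.8130


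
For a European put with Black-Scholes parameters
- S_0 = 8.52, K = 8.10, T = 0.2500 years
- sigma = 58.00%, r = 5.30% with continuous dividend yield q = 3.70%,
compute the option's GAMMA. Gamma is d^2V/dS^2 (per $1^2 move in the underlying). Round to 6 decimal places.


Answer: Gamma = 0.151342

Derivation:
d1 = 0.3331113075; d2 = 0.0431113075
phi(d1) = 0.3774111490; exp(-qT) = 0.9907926496; exp(-rT) = 0.9868373948
Gamma = exp(-qT) * phi(d1) / (S * sigma * sqrt(T)) = 0.9907926496 * 0.3774111490 / (8.5200 * 0.5800 * 0.5000000000) = 0.151342


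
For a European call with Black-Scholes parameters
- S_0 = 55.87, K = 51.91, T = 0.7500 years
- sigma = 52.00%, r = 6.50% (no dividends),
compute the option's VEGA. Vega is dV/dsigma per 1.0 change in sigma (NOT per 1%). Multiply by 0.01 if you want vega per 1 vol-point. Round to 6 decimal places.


Answer: Vega = 17.062933

Derivation:
d1 = 0.4966680420; d2 = 0.0463348320
phi(d1) = 0.3526503915; exp(-qT) = 1.0000000000; exp(-rT) = 0.9524192047
Vega = S * exp(-qT) * phi(d1) * sqrt(T) = 55.8700 * 1.0000000000 * 0.3526503915 * 0.8660254038 = 17.062933


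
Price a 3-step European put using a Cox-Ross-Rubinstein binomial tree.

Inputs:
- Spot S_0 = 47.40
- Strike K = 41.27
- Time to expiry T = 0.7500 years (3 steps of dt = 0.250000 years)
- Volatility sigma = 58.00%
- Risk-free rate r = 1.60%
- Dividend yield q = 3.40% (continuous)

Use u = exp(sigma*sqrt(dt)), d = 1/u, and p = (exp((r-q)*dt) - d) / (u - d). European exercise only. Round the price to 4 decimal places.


Answer: Price = V(0,0) = 6.5490

Derivation:
dt = T/N = 0.250000
u = exp(sigma*sqrt(dt)) = 1.336427; d = 1/u = 0.748264
p = (exp((r-q)*dt) - d) / (u - d) = 0.420370
Discount per step: exp(-r*dt) = 0.996008
Stock lattice S(k, i) with i counting down-moves:
  k=0: S(0,0) = 47.4000
  k=1: S(1,0) = 63.3467; S(1,1) = 35.4677
  k=2: S(2,0) = 84.6582; S(2,1) = 47.4000; S(2,2) = 26.5392
  k=3: S(3,0) = 113.1396; S(3,1) = 63.3467; S(3,2) = 35.4677; S(3,3) = 19.8583
Terminal payoffs V(N, i) = max(K - S_T, 0):
  V(3,0) = 0.000000; V(3,1) = 0.000000; V(3,2) = 5.802307; V(3,3) = 21.411697
Backward induction: V(k, i) = exp(-r*dt) * [p * V(k+1, i) + (1-p) * V(k+1, i+1)].
  V(2,0) = exp(-r*dt) * [p*0.000000 + (1-p)*0.000000] = 0.000000
  V(2,1) = exp(-r*dt) * [p*0.000000 + (1-p)*5.802307] = 3.349765
  V(2,2) = exp(-r*dt) * [p*5.802307 + (1-p)*21.411697] = 14.790694
  V(1,0) = exp(-r*dt) * [p*0.000000 + (1-p)*3.349765] = 1.933873
  V(1,1) = exp(-r*dt) * [p*3.349765 + (1-p)*14.790694] = 9.941424
  V(0,0) = exp(-r*dt) * [p*1.933873 + (1-p)*9.941424] = 6.549040


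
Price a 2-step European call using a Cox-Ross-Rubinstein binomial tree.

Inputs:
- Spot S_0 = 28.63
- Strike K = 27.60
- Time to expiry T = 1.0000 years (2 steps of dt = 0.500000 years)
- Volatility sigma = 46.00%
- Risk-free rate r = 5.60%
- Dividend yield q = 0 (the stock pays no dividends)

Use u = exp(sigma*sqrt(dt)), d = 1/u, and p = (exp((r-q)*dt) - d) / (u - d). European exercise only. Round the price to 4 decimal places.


Answer: Price = V(0,0) = 5.9948

Derivation:
dt = T/N = 0.500000
u = exp(sigma*sqrt(dt)) = 1.384403; d = 1/u = 0.722333
p = (exp((r-q)*dt) - d) / (u - d) = 0.462281
Discount per step: exp(-r*dt) = 0.972388
Stock lattice S(k, i) with i counting down-moves:
  k=0: S(0,0) = 28.6300
  k=1: S(1,0) = 39.6355; S(1,1) = 20.6804
  k=2: S(2,0) = 54.8715; S(2,1) = 28.6300; S(2,2) = 14.9381
Terminal payoffs V(N, i) = max(S_T - K, 0):
  V(2,0) = 27.271460; V(2,1) = 1.030000; V(2,2) = 0.000000
Backward induction: V(k, i) = exp(-r*dt) * [p * V(k+1, i) + (1-p) * V(k+1, i+1)].
  V(1,0) = exp(-r*dt) * [p*27.271460 + (1-p)*1.030000] = 12.797544
  V(1,1) = exp(-r*dt) * [p*1.030000 + (1-p)*0.000000] = 0.463003
  V(0,0) = exp(-r*dt) * [p*12.797544 + (1-p)*0.463003] = 5.994805


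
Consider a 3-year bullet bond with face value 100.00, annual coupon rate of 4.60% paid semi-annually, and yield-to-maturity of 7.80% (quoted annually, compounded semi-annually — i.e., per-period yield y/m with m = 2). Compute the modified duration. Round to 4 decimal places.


Coupon per period c = face * coupon_rate / m = 2.300000
Periods per year m = 2; per-period yield y/m = 0.039000
Number of cashflows N = 6
Cashflows (t years, CF_t, discount factor 1/(1+y/m)^(m*t), PV):
  t = 0.5000: CF_t = 2.300000, DF = 0.962464, PV = 2.213667
  t = 1.0000: CF_t = 2.300000, DF = 0.926337, PV = 2.130575
  t = 1.5000: CF_t = 2.300000, DF = 0.891566, PV = 2.050601
  t = 2.0000: CF_t = 2.300000, DF = 0.858100, PV = 1.973630
  t = 2.5000: CF_t = 2.300000, DF = 0.825890, PV = 1.899547
  t = 3.0000: CF_t = 102.300000, DF = 0.794889, PV = 81.317187
Price P = sum_t PV_t = 91.585207
First compute Macaulay numerator sum_t t * PV_t:
  t * PV_t at t = 0.5000: 1.106833
  t * PV_t at t = 1.0000: 2.130575
  t * PV_t at t = 1.5000: 3.075902
  t * PV_t at t = 2.0000: 3.947259
  t * PV_t at t = 2.5000: 4.748868
  t * PV_t at t = 3.0000: 243.951562
Macaulay duration D = 258.960999 / 91.585207 = 2.827542
Modified duration = D / (1 + y/m) = 2.827542 / (1 + 0.039000) = 2.721407

Answer: Modified duration = 2.7214


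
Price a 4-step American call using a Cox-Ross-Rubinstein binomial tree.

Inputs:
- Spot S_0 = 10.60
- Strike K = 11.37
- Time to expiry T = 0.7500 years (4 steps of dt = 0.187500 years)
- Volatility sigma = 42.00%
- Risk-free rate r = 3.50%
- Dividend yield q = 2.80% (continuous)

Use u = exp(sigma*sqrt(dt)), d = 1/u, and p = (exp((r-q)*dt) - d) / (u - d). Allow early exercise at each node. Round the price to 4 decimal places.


dt = T/N = 0.187500
u = exp(sigma*sqrt(dt)) = 1.199453; d = 1/u = 0.833714
p = (exp((r-q)*dt) - d) / (u - d) = 0.458250
Discount per step: exp(-r*dt) = 0.993459
Stock lattice S(k, i) with i counting down-moves:
  k=0: S(0,0) = 10.6000
  k=1: S(1,0) = 12.7142; S(1,1) = 8.8374
  k=2: S(2,0) = 15.2501; S(2,1) = 10.6000; S(2,2) = 7.3678
  k=3: S(3,0) = 18.2917; S(3,1) = 12.7142; S(3,2) = 8.8374; S(3,3) = 6.1427
  k=4: S(4,0) = 21.9401; S(4,1) = 15.2501; S(4,2) = 10.6000; S(4,3) = 7.3678; S(4,4) = 5.1212
Terminal payoffs V(N, i) = max(S_T - K, 0):
  V(4,0) = 10.570085; V(4,1) = 3.880079; V(4,2) = 0.000000; V(4,3) = 0.000000; V(4,4) = 0.000000
Backward induction: V(k, i) = exp(-r*dt) * [p * V(k+1, i) + (1-p) * V(k+1, i+1)]; then take max(V_cont, immediate exercise) for American.
  V(3,0) = exp(-r*dt) * [p*10.570085 + (1-p)*3.880079] = 6.900339; exercise = 6.921748; V(3,0) = max -> 6.921748
  V(3,1) = exp(-r*dt) * [p*3.880079 + (1-p)*0.000000] = 1.766414; exercise = 1.344198; V(3,1) = max -> 1.766414
  V(3,2) = exp(-r*dt) * [p*0.000000 + (1-p)*0.000000] = 0.000000; exercise = 0.000000; V(3,2) = max -> 0.000000
  V(3,3) = exp(-r*dt) * [p*0.000000 + (1-p)*0.000000] = 0.000000; exercise = 0.000000; V(3,3) = max -> 0.000000
  V(2,0) = exp(-r*dt) * [p*6.921748 + (1-p)*1.766414] = 4.101837; exercise = 3.880079; V(2,0) = max -> 4.101837
  V(2,1) = exp(-r*dt) * [p*1.766414 + (1-p)*0.000000] = 0.804164; exercise = 0.000000; V(2,1) = max -> 0.804164
  V(2,2) = exp(-r*dt) * [p*0.000000 + (1-p)*0.000000] = 0.000000; exercise = 0.000000; V(2,2) = max -> 0.000000
  V(1,0) = exp(-r*dt) * [p*4.101837 + (1-p)*0.804164] = 2.300176; exercise = 1.344198; V(1,0) = max -> 2.300176
  V(1,1) = exp(-r*dt) * [p*0.804164 + (1-p)*0.000000] = 0.366097; exercise = 0.000000; V(1,1) = max -> 0.366097
  V(0,0) = exp(-r*dt) * [p*2.300176 + (1-p)*0.366097] = 1.244196; exercise = 0.000000; V(0,0) = max -> 1.244196

Answer: Price = V(0,0) = 1.2442
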